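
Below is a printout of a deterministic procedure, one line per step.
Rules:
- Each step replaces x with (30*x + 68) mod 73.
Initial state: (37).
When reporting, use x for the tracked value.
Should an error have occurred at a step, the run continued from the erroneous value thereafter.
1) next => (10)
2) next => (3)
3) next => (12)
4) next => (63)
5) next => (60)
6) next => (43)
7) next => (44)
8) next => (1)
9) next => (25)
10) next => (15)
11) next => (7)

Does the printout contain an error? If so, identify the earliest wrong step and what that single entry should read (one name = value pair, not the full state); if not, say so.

step 1: x = (30*37 + 68) mod 73 = 10 -> consistent with the printout
step 2: x = (30*10 + 68) mod 73 = 3 -> agrees with the printout
step 3: x = (30*3 + 68) mod 73 = 12 -> exactly as logged
step 4: x = (30*12 + 68) mod 73 = 63 -> agrees with the printout
step 5: x = (30*63 + 68) mod 73 = 60 -> consistent with the printout
step 6: x = (30*60 + 68) mod 73 = 43 -> checks out
step 7: x = (30*43 + 68) mod 73 = 44 -> same as recorded
step 8: x = (30*44 + 68) mod 73 = 1 -> checks out
step 9: x = (30*1 + 68) mod 73 = 25 -> exactly as logged
step 10: x = (30*25 + 68) mod 73 = 15 -> checks out
step 11: x = (30*15 + 68) mod 73 = 7 -> matches
Nothing is out of place; the run is error-free.

no error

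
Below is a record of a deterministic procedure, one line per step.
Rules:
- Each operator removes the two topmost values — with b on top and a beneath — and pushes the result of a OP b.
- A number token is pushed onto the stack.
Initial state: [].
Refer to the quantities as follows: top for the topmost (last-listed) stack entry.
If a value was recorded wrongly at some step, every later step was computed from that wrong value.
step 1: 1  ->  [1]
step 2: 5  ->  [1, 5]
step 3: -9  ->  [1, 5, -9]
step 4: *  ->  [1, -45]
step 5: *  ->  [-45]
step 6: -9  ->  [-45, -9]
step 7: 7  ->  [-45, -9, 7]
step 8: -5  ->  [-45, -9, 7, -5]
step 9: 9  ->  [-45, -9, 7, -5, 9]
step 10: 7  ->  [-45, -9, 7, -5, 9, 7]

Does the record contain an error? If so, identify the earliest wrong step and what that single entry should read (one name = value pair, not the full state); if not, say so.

no error

Step 1: push 1: top = 1 — exactly as logged.
Step 2: push 5: top = 5 — exactly as logged.
Step 3: push -9: top = -9 — in agreement.
Step 4: 5 * -9 = -45 — verified.
Step 5: 1 * -45 = -45 — agrees with the record.
Step 6: push -9: top = -9 — same as recorded.
Step 7: push 7: top = 7 — no discrepancy.
Step 8: push -5: top = -5 — confirmed correct.
Step 9: push 9: top = 9 — same as recorded.
Step 10: push 7: top = 7 — consistent with the record.
The whole run recomputes cleanly — no discrepancies.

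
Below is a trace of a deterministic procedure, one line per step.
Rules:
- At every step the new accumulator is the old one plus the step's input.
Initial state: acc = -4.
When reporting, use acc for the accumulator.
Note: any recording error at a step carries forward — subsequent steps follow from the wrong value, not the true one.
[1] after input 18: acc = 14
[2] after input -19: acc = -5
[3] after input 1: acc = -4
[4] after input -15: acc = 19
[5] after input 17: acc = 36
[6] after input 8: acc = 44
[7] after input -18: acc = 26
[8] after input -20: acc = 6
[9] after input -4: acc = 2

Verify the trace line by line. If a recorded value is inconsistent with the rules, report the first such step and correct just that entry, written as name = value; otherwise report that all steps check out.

Recomputing the run from the initial state:
step 1: acc = 14
step 2: acc = -5
step 3: acc = -4
step 4: acc = -19
step 5: acc = -2
step 6: acc = 6
step 7: acc = -12
step 8: acc = -32
step 9: acc = -36
The first disagreement with the trace is at step 4, where the value should be acc = -19.

step 4, acc = -19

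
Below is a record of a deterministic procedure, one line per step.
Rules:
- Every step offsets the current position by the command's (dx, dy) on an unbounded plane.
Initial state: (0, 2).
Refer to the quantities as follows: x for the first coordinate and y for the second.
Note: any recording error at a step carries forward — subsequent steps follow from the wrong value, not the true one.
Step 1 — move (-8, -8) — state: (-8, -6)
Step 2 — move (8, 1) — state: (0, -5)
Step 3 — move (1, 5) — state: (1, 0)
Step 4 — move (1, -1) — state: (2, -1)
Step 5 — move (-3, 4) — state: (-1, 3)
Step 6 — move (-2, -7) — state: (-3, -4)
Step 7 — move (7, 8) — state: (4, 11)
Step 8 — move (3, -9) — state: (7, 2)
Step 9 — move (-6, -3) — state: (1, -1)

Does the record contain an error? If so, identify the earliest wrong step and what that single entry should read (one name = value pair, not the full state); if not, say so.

Recomputing the run from the initial state:
step 1: x = -8, y = -6
step 2: x = 0, y = -5
step 3: x = 1, y = 0
step 4: x = 2, y = -1
step 5: x = -1, y = 3
step 6: x = -3, y = -4
step 7: x = 4, y = 4
step 8: x = 7, y = -5
step 9: x = 1, y = -8
The first disagreement with the record is at step 7, where the value should be y = 4.

step 7, y = 4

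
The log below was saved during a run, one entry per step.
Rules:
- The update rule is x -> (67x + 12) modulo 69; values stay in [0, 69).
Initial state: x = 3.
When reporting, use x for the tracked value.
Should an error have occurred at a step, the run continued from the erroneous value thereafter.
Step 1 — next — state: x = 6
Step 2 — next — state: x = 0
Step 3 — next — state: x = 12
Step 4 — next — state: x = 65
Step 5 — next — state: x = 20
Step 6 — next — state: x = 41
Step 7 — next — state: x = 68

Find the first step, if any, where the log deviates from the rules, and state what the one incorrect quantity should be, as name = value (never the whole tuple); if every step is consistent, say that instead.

step 4, x = 57

step 1: x = (67*3 + 12) mod 69 = 6 -> same as recorded
step 2: x = (67*6 + 12) mod 69 = 0 -> checks out
step 3: x = (67*0 + 12) mod 69 = 12 -> agrees with the log
step 4: x = (67*12 + 12) mod 69 = 57 -> the recorded entry deviates here
So the first discrepancy is step 4, where the right value is x = 57.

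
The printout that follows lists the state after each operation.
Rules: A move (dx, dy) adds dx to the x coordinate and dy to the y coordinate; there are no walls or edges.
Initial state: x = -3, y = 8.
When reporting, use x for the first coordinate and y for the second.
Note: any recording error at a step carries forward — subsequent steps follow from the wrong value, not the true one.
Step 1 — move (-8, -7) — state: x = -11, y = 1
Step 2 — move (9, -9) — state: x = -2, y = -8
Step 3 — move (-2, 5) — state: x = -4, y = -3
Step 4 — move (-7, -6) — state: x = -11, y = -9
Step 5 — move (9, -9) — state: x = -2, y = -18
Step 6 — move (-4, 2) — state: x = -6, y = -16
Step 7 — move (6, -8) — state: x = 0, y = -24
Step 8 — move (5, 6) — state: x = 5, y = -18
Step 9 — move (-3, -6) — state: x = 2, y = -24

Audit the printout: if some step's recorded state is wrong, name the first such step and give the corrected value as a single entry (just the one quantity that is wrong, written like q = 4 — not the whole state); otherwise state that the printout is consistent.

1. x = -3 + (-8) = -11, y = 8 + (-7) = 1 (confirmed correct)
2. x = -11 + (9) = -2, y = 1 + (-9) = -8 (verified)
3. x = -2 + (-2) = -4, y = -8 + (5) = -3 (matches)
4. x = -4 + (-7) = -11, y = -3 + (-6) = -9 (no discrepancy)
5. x = -11 + (9) = -2, y = -9 + (-9) = -18 (in agreement)
6. x = -2 + (-4) = -6, y = -18 + (2) = -16 (no discrepancy)
7. x = -6 + (6) = 0, y = -16 + (-8) = -24 (same as recorded)
8. x = 0 + (5) = 5, y = -24 + (6) = -18 (verified)
9. x = 5 + (-3) = 2, y = -18 + (-6) = -24 (exactly as logged)
Each recorded entry agrees with the recomputation.

no error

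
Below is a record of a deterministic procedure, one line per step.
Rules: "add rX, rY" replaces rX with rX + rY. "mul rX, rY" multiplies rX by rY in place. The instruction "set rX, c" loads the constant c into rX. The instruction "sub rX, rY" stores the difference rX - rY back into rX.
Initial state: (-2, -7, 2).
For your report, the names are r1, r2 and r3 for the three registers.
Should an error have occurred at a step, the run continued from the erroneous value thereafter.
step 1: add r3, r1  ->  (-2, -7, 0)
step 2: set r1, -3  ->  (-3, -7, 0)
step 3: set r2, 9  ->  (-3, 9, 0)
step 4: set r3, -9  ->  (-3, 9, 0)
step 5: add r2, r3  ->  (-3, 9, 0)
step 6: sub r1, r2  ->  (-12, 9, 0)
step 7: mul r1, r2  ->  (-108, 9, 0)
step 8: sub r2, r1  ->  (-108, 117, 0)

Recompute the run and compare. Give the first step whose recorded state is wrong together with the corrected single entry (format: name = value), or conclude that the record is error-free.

step 1: r3 = 2 + -2 = 0 -> matches
step 2: r1 = -3 -> in agreement
step 3: r2 = 9 -> checks out
step 4: r3 = -9 -> the record has a different value
First deviation found at step 4; the corrected entry is r3 = -9.

step 4, r3 = -9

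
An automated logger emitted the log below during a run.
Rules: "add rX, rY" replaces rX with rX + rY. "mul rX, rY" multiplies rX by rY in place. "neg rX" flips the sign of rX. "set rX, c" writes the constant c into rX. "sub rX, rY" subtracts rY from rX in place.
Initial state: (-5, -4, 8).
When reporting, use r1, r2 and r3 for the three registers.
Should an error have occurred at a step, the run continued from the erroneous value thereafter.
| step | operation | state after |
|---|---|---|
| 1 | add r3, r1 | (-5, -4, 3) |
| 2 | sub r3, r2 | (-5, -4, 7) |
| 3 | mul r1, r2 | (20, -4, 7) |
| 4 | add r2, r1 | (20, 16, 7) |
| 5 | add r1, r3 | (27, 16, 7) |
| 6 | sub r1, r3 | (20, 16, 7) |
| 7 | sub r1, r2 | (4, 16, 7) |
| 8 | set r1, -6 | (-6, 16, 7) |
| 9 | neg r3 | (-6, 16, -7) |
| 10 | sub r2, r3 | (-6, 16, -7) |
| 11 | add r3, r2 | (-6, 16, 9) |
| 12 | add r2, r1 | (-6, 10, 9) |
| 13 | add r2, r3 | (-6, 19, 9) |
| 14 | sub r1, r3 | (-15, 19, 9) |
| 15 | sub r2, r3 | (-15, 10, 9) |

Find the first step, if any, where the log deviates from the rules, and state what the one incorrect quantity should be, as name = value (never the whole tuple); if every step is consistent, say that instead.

step 10, r2 = 23

Recomputing the run from the initial state:
step 1: r1 = -5, r2 = -4, r3 = 3
step 2: r1 = -5, r2 = -4, r3 = 7
step 3: r1 = 20, r2 = -4, r3 = 7
step 4: r1 = 20, r2 = 16, r3 = 7
step 5: r1 = 27, r2 = 16, r3 = 7
step 6: r1 = 20, r2 = 16, r3 = 7
step 7: r1 = 4, r2 = 16, r3 = 7
step 8: r1 = -6, r2 = 16, r3 = 7
step 9: r1 = -6, r2 = 16, r3 = -7
step 10: r1 = -6, r2 = 23, r3 = -7
step 11: r1 = -6, r2 = 23, r3 = 16
step 12: r1 = -6, r2 = 17, r3 = 16
step 13: r1 = -6, r2 = 33, r3 = 16
step 14: r1 = -22, r2 = 33, r3 = 16
step 15: r1 = -22, r2 = 17, r3 = 16
The first disagreement with the log is at step 10, where the value should be r2 = 23.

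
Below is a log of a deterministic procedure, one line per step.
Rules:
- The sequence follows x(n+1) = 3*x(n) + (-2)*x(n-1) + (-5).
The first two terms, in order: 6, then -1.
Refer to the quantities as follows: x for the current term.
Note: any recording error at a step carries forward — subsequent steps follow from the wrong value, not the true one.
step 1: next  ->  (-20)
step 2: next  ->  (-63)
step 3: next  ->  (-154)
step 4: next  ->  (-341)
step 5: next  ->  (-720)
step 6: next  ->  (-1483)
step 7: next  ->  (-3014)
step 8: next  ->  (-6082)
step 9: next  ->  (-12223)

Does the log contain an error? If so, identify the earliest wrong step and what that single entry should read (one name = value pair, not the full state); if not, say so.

step 8, x = -6081

Recomputing the run from the initial state:
step 1: x = -20
step 2: x = -63
step 3: x = -154
step 4: x = -341
step 5: x = -720
step 6: x = -1483
step 7: x = -3014
step 8: x = -6081
step 9: x = -12220
The first disagreement with the log is at step 8, where the value should be x = -6081.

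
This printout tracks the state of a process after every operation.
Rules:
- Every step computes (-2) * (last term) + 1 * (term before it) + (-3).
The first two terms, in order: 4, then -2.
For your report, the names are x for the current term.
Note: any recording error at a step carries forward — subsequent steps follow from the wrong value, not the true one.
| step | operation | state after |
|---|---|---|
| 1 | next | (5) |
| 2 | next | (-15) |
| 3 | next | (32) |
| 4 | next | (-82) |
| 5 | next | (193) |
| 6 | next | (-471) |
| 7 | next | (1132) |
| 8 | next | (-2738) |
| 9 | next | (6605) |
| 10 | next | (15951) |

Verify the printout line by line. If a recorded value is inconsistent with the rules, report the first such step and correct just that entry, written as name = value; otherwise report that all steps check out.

step 10, x = -15951

Recomputing the run from the initial state:
step 1: x = 5
step 2: x = -15
step 3: x = 32
step 4: x = -82
step 5: x = 193
step 6: x = -471
step 7: x = 1132
step 8: x = -2738
step 9: x = 6605
step 10: x = -15951
The first disagreement with the printout is at step 10, where the value should be x = -15951.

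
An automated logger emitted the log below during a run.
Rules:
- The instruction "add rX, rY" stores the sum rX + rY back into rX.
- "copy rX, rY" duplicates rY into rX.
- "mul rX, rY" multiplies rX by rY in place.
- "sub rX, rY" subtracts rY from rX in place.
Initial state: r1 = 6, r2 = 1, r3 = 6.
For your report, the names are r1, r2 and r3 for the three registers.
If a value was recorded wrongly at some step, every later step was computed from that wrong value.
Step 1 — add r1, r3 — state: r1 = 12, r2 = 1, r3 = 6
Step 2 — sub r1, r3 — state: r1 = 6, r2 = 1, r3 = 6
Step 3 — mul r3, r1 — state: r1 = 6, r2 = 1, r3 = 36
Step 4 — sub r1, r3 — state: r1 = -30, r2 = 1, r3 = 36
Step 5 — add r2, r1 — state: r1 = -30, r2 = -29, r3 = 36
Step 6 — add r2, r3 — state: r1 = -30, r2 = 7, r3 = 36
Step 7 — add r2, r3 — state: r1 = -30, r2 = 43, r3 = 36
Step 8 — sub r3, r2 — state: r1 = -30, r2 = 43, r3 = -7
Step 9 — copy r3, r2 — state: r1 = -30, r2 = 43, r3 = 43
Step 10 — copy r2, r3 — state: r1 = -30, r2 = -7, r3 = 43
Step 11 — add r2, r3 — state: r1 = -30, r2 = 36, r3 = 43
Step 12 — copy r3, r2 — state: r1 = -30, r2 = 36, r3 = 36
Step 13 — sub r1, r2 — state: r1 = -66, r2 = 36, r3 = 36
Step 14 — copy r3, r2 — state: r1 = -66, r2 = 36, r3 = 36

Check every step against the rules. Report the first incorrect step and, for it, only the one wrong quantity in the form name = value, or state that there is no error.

step 1: r1 = 6 + 6 = 12 -> confirmed correct
step 2: r1 = 12 - 6 = 6 -> no discrepancy
step 3: r3 = 6 * 6 = 36 -> in agreement
step 4: r1 = 6 - 36 = -30 -> no discrepancy
step 5: r2 = 1 + -30 = -29 -> exactly as logged
step 6: r2 = -29 + 36 = 7 -> in agreement
step 7: r2 = 7 + 36 = 43 -> in agreement
step 8: r3 = 36 - 43 = -7 -> agrees with the log
step 9: r3 = 43 -> agrees with the log
step 10: r2 = 43 -> the entry is off here
First deviation found at step 10; the corrected entry is r2 = 43.

step 10, r2 = 43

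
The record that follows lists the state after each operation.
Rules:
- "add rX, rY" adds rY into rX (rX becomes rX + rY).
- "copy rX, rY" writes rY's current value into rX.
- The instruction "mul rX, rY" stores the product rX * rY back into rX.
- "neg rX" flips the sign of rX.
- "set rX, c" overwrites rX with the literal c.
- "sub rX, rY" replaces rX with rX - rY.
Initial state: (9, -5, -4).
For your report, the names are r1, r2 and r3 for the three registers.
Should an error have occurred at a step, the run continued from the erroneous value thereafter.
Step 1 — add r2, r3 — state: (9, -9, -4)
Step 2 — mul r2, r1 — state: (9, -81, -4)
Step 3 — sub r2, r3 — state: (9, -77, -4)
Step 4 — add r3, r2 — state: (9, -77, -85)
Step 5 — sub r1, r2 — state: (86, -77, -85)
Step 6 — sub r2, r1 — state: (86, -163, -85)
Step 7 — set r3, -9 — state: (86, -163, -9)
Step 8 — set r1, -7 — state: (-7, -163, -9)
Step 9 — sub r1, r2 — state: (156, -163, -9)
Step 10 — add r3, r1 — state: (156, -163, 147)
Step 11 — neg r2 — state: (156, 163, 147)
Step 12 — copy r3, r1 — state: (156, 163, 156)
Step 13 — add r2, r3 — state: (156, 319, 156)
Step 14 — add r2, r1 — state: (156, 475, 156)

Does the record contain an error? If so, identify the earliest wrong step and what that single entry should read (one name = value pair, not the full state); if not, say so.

step 4, r3 = -81

Recomputing the run from the initial state:
step 1: r1 = 9, r2 = -9, r3 = -4
step 2: r1 = 9, r2 = -81, r3 = -4
step 3: r1 = 9, r2 = -77, r3 = -4
step 4: r1 = 9, r2 = -77, r3 = -81
step 5: r1 = 86, r2 = -77, r3 = -81
step 6: r1 = 86, r2 = -163, r3 = -81
step 7: r1 = 86, r2 = -163, r3 = -9
step 8: r1 = -7, r2 = -163, r3 = -9
step 9: r1 = 156, r2 = -163, r3 = -9
step 10: r1 = 156, r2 = -163, r3 = 147
step 11: r1 = 156, r2 = 163, r3 = 147
step 12: r1 = 156, r2 = 163, r3 = 156
step 13: r1 = 156, r2 = 319, r3 = 156
step 14: r1 = 156, r2 = 475, r3 = 156
The first disagreement with the record is at step 4, where the value should be r3 = -81.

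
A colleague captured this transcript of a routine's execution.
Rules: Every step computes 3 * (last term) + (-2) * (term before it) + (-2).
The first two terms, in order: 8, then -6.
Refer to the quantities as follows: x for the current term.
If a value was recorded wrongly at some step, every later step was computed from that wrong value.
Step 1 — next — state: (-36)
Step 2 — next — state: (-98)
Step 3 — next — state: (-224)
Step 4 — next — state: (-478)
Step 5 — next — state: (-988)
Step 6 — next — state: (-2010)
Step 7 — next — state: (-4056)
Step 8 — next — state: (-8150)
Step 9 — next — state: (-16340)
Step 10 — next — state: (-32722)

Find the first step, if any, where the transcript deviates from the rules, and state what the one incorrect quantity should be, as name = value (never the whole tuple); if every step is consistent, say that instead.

no error

step 1: x = 3*(-6) + (-2)*(8) + (-2) = -36 -> confirmed correct
step 2: x = 3*(-36) + (-2)*(-6) + (-2) = -98 -> verified
step 3: x = 3*(-98) + (-2)*(-36) + (-2) = -224 -> matches
step 4: x = 3*(-224) + (-2)*(-98) + (-2) = -478 -> verified
step 5: x = 3*(-478) + (-2)*(-224) + (-2) = -988 -> checks out
step 6: x = 3*(-988) + (-2)*(-478) + (-2) = -2010 -> in agreement
step 7: x = 3*(-2010) + (-2)*(-988) + (-2) = -4056 -> matches
step 8: x = 3*(-4056) + (-2)*(-2010) + (-2) = -8150 -> consistent with the transcript
step 9: x = 3*(-8150) + (-2)*(-4056) + (-2) = -16340 -> same as recorded
step 10: x = 3*(-16340) + (-2)*(-8150) + (-2) = -32722 -> no discrepancy
No step deviates from the rules.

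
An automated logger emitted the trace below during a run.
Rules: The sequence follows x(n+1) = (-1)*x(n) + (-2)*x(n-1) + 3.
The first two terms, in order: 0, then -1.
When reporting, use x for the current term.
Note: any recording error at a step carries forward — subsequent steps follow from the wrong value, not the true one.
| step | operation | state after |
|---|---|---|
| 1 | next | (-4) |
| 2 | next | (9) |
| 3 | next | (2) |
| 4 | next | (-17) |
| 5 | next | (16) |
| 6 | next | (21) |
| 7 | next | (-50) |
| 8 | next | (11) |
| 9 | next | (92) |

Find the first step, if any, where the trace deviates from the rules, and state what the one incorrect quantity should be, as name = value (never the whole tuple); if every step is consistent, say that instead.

1. x = -1*(-1) + (-2)*(0) + (3) = 4 (the trace disagrees here)
Step 1 is the first one off; corrected, x = 4.

step 1, x = 4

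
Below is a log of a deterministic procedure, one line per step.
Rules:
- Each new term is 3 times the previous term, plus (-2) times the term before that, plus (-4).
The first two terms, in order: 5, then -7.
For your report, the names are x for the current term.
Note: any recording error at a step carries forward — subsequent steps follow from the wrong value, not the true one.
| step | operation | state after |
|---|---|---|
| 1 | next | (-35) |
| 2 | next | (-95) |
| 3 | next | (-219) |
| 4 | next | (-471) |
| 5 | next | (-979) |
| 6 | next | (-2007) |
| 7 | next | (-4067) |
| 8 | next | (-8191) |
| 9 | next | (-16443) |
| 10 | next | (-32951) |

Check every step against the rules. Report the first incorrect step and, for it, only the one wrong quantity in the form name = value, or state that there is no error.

Recomputing the run from the initial state:
step 1: x = -35
step 2: x = -95
step 3: x = -219
step 4: x = -471
step 5: x = -979
step 6: x = -1999
step 7: x = -4043
step 8: x = -8135
step 9: x = -16323
step 10: x = -32703
The first disagreement with the log is at step 6, where the value should be x = -1999.

step 6, x = -1999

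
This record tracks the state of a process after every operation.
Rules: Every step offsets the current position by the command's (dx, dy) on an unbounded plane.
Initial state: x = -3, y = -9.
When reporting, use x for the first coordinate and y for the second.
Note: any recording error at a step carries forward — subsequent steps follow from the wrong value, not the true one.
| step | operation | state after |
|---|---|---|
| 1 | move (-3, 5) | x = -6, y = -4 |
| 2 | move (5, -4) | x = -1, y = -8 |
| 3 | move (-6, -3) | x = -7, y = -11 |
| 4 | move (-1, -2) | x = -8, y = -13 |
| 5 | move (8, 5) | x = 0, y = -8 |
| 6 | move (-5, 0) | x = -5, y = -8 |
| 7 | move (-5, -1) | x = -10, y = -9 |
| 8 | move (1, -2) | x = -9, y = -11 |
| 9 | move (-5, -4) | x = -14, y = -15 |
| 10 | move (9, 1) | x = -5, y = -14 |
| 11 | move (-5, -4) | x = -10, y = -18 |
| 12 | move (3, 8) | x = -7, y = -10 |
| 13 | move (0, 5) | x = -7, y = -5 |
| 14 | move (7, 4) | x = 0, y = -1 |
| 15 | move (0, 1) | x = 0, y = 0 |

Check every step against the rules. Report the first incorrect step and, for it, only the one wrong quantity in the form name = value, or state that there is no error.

no error

Recomputing the run from the initial state:
step 1: x = -6, y = -4
step 2: x = -1, y = -8
step 3: x = -7, y = -11
step 4: x = -8, y = -13
step 5: x = 0, y = -8
step 6: x = -5, y = -8
step 7: x = -10, y = -9
step 8: x = -9, y = -11
step 9: x = -14, y = -15
step 10: x = -5, y = -14
step 11: x = -10, y = -18
step 12: x = -7, y = -10
step 13: x = -7, y = -5
step 14: x = 0, y = -1
step 15: x = 0, y = 0
This matches the record at every step.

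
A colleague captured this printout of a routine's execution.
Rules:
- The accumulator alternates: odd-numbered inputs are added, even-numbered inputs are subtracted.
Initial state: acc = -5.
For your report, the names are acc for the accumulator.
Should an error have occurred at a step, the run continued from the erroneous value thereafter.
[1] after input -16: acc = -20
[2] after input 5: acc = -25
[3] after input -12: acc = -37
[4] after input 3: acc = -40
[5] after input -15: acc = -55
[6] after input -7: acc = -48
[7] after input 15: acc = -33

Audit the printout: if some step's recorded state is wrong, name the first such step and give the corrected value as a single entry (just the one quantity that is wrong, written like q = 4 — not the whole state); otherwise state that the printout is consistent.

Step 1: acc = -5 + -16 = -21 — not what was recorded.
So the first discrepancy is step 1, where the right value is acc = -21.

step 1, acc = -21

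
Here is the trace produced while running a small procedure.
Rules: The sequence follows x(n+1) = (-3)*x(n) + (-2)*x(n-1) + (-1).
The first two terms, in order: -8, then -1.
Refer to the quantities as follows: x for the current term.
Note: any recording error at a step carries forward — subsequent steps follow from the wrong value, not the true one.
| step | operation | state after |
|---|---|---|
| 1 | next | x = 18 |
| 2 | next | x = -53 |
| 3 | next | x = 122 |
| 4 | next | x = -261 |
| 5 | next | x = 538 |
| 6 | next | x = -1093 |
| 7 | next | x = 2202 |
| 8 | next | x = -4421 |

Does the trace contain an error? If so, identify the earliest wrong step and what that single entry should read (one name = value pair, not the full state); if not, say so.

no error

1. x = -3*(-1) + (-2)*(-8) + (-1) = 18 (matches)
2. x = -3*(18) + (-2)*(-1) + (-1) = -53 (no discrepancy)
3. x = -3*(-53) + (-2)*(18) + (-1) = 122 (same as recorded)
4. x = -3*(122) + (-2)*(-53) + (-1) = -261 (in agreement)
5. x = -3*(-261) + (-2)*(122) + (-1) = 538 (agrees with the trace)
6. x = -3*(538) + (-2)*(-261) + (-1) = -1093 (confirmed correct)
7. x = -3*(-1093) + (-2)*(538) + (-1) = 2202 (checks out)
8. x = -3*(2202) + (-2)*(-1093) + (-1) = -4421 (no discrepancy)
The recomputation confirms every line.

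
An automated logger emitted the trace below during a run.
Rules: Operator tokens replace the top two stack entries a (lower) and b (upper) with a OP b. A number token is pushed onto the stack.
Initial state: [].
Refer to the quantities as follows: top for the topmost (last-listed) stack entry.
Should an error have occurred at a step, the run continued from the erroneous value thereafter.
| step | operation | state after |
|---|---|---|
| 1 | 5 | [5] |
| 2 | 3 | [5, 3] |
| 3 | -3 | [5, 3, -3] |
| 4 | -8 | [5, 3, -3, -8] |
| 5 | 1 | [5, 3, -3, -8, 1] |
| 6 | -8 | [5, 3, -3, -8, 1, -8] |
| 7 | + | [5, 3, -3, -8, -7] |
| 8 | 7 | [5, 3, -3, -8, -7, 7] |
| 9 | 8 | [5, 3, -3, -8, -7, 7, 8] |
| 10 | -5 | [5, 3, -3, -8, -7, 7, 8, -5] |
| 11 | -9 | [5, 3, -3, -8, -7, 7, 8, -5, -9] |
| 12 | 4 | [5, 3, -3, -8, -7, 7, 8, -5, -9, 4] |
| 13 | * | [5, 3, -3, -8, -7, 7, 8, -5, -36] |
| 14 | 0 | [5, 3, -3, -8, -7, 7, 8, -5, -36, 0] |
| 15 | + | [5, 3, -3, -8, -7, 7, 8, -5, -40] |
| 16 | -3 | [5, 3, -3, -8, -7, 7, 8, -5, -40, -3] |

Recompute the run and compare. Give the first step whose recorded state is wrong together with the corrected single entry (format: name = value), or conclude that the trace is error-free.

step 15, top = -36

Step 1: push 5: top = 5 — exactly as logged.
Step 2: push 3: top = 3 — checks out.
Step 3: push -3: top = -3 — confirmed correct.
Step 4: push -8: top = -8 — confirmed correct.
Step 5: push 1: top = 1 — verified.
Step 6: push -8: top = -8 — checks out.
Step 7: 1 + -8 = -7 — consistent with the trace.
Step 8: push 7: top = 7 — matches.
Step 9: push 8: top = 8 — consistent with the trace.
Step 10: push -5: top = -5 — in agreement.
Step 11: push -9: top = -9 — agrees with the trace.
Step 12: push 4: top = 4 — consistent with the trace.
Step 13: -9 * 4 = -36 — in agreement.
Step 14: push 0: top = 0 — checks out.
Step 15: -36 + 0 = -36 — the entry is off here.
Step 15 is the first one off; corrected, top = -36.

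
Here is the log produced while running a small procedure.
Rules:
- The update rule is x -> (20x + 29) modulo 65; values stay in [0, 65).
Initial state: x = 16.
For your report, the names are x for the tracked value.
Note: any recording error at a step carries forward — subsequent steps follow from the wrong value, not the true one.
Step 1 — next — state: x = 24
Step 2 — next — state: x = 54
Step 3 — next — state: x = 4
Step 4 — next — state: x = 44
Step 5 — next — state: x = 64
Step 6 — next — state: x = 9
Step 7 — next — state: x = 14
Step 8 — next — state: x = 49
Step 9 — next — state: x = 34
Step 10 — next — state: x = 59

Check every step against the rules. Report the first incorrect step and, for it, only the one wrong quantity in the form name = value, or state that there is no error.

no error

Step 1: x = (20*16 + 29) mod 65 = 24 — exactly as logged.
Step 2: x = (20*24 + 29) mod 65 = 54 — matches.
Step 3: x = (20*54 + 29) mod 65 = 4 — in agreement.
Step 4: x = (20*4 + 29) mod 65 = 44 — consistent with the log.
Step 5: x = (20*44 + 29) mod 65 = 64 — verified.
Step 6: x = (20*64 + 29) mod 65 = 9 — checks out.
Step 7: x = (20*9 + 29) mod 65 = 14 — consistent with the log.
Step 8: x = (20*14 + 29) mod 65 = 49 — consistent with the log.
Step 9: x = (20*49 + 29) mod 65 = 34 — in agreement.
Step 10: x = (20*34 + 29) mod 65 = 59 — same as recorded.
All entries verified; no error found.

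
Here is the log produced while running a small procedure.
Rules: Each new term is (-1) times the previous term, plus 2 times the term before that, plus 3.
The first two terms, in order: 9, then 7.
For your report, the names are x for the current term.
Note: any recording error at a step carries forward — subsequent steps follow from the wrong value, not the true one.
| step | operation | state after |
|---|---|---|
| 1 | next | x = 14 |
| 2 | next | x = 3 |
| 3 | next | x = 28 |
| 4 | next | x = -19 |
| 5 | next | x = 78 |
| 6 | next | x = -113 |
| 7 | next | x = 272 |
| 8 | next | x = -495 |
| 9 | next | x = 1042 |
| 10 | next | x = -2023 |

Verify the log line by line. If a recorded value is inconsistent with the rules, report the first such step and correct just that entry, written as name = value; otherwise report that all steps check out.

step 10, x = -2029

1. x = -1*(7) + (2)*(9) + (3) = 14 (exactly as logged)
2. x = -1*(14) + (2)*(7) + (3) = 3 (agrees with the log)
3. x = -1*(3) + (2)*(14) + (3) = 28 (agrees with the log)
4. x = -1*(28) + (2)*(3) + (3) = -19 (exactly as logged)
5. x = -1*(-19) + (2)*(28) + (3) = 78 (confirmed correct)
6. x = -1*(78) + (2)*(-19) + (3) = -113 (verified)
7. x = -1*(-113) + (2)*(78) + (3) = 272 (agrees with the log)
8. x = -1*(272) + (2)*(-113) + (3) = -495 (checks out)
9. x = -1*(-495) + (2)*(272) + (3) = 1042 (confirmed correct)
10. x = -1*(1042) + (2)*(-495) + (3) = -2029 (the entry is off here)
First incorrect step: 10; the correct value is x = -2029.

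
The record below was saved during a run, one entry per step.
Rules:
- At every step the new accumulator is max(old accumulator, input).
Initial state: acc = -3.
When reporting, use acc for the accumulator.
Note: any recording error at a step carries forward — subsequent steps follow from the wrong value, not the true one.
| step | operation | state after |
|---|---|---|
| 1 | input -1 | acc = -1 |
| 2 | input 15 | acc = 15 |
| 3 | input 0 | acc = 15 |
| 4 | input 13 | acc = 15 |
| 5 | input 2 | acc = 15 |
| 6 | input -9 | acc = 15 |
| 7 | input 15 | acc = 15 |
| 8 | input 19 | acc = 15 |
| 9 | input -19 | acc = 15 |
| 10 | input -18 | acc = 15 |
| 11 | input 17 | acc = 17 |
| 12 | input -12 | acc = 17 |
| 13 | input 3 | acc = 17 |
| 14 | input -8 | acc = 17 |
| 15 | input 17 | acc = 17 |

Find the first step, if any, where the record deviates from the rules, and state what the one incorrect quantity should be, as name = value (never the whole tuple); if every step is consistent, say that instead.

step 8, acc = 19

Recomputing the run from the initial state:
step 1: acc = -1
step 2: acc = 15
step 3: acc = 15
step 4: acc = 15
step 5: acc = 15
step 6: acc = 15
step 7: acc = 15
step 8: acc = 19
step 9: acc = 19
step 10: acc = 19
step 11: acc = 19
step 12: acc = 19
step 13: acc = 19
step 14: acc = 19
step 15: acc = 19
The first disagreement with the record is at step 8, where the value should be acc = 19.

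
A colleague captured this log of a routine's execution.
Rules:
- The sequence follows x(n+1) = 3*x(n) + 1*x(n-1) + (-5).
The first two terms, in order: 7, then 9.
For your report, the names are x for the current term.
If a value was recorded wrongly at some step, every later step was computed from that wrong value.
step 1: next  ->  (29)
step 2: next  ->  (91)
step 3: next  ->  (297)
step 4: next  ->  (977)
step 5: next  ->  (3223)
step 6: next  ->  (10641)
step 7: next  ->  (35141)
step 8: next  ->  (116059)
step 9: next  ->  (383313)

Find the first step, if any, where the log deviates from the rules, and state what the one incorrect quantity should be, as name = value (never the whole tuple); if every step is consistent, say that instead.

no error

1. x = 3*(9) + (1)*(7) + (-5) = 29 (in agreement)
2. x = 3*(29) + (1)*(9) + (-5) = 91 (in agreement)
3. x = 3*(91) + (1)*(29) + (-5) = 297 (confirmed correct)
4. x = 3*(297) + (1)*(91) + (-5) = 977 (checks out)
5. x = 3*(977) + (1)*(297) + (-5) = 3223 (checks out)
6. x = 3*(3223) + (1)*(977) + (-5) = 10641 (confirmed correct)
7. x = 3*(10641) + (1)*(3223) + (-5) = 35141 (no discrepancy)
8. x = 3*(35141) + (1)*(10641) + (-5) = 116059 (exactly as logged)
9. x = 3*(116059) + (1)*(35141) + (-5) = 383313 (in agreement)
All entries verified; no error found.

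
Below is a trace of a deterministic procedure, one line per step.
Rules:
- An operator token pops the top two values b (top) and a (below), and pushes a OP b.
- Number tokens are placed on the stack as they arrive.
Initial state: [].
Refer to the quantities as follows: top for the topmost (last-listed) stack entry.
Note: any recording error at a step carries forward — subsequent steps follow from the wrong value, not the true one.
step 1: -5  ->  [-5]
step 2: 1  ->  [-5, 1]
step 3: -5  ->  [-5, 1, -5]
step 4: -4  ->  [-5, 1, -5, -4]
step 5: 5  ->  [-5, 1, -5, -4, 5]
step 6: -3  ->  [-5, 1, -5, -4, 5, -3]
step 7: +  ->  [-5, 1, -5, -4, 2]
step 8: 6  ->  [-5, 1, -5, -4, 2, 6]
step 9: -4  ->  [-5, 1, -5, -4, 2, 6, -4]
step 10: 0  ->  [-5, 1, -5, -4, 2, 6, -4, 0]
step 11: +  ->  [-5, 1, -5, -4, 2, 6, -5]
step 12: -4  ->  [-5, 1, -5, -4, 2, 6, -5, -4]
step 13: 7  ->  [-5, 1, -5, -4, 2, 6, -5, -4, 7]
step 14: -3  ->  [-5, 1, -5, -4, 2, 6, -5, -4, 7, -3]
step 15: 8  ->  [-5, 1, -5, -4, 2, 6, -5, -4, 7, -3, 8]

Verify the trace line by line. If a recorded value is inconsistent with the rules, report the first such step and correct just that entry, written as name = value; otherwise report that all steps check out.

step 11, top = -4

1. push -5: top = -5 (confirmed correct)
2. push 1: top = 1 (agrees with the trace)
3. push -5: top = -5 (same as recorded)
4. push -4: top = -4 (consistent with the trace)
5. push 5: top = 5 (matches)
6. push -3: top = -3 (consistent with the trace)
7. 5 + -3 = 2 (agrees with the trace)
8. push 6: top = 6 (no discrepancy)
9. push -4: top = -4 (exactly as logged)
10. push 0: top = 0 (exactly as logged)
11. -4 + 0 = -4 (a discrepancy with the trace)
First incorrect step: 11; the correct value is top = -4.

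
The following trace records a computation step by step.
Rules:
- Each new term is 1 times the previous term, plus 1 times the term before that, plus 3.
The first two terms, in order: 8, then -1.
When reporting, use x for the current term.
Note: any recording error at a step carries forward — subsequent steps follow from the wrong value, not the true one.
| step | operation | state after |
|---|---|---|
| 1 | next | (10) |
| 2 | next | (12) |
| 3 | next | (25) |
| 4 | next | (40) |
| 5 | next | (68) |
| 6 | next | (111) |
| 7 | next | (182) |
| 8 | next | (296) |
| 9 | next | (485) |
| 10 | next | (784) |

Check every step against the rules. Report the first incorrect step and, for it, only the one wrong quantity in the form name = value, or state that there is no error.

step 9, x = 481

Recomputing the run from the initial state:
step 1: x = 10
step 2: x = 12
step 3: x = 25
step 4: x = 40
step 5: x = 68
step 6: x = 111
step 7: x = 182
step 8: x = 296
step 9: x = 481
step 10: x = 780
The first disagreement with the trace is at step 9, where the value should be x = 481.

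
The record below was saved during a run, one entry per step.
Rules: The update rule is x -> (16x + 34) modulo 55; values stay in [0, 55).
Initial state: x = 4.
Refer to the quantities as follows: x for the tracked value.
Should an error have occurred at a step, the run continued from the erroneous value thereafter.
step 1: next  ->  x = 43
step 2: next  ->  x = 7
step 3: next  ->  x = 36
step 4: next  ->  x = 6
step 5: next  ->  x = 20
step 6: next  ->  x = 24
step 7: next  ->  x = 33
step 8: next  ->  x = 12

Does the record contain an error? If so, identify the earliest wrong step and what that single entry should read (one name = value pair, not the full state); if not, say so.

1. x = (16*4 + 34) mod 55 = 43 (in agreement)
2. x = (16*43 + 34) mod 55 = 7 (confirmed correct)
3. x = (16*7 + 34) mod 55 = 36 (consistent with the record)
4. x = (16*36 + 34) mod 55 = 5 (the record disagrees here)
First deviation found at step 4; the corrected entry is x = 5.

step 4, x = 5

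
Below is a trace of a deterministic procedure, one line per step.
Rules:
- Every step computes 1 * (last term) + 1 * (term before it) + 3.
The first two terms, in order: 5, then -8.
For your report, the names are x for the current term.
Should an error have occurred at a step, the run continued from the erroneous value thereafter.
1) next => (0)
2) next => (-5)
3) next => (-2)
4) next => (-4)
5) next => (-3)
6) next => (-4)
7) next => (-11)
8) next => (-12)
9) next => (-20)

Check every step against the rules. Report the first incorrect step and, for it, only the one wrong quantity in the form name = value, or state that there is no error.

1. x = 1*(-8) + (1)*(5) + (3) = 0 (in agreement)
2. x = 1*(0) + (1)*(-8) + (3) = -5 (verified)
3. x = 1*(-5) + (1)*(0) + (3) = -2 (checks out)
4. x = 1*(-2) + (1)*(-5) + (3) = -4 (no discrepancy)
5. x = 1*(-4) + (1)*(-2) + (3) = -3 (confirmed correct)
6. x = 1*(-3) + (1)*(-4) + (3) = -4 (in agreement)
7. x = 1*(-4) + (1)*(-3) + (3) = -4 (the recorded entry deviates here)
First incorrect step: 7; the correct value is x = -4.

step 7, x = -4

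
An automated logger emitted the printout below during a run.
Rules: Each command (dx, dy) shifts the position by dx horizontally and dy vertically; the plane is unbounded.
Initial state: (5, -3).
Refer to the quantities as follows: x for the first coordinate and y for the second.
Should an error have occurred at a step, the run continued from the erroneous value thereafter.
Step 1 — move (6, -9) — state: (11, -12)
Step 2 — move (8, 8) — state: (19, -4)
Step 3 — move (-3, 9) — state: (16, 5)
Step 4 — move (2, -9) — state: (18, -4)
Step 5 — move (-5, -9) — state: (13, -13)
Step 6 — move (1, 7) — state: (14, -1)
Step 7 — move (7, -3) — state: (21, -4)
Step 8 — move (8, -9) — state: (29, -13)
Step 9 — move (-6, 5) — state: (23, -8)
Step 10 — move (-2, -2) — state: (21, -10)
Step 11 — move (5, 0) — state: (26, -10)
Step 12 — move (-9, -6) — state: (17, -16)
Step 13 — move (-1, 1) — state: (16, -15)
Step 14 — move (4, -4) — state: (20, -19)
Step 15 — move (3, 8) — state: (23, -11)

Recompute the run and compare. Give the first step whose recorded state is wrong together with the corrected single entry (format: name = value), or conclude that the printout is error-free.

step 6, y = -6

Step 1: x = 5 + (6) = 11, y = -3 + (-9) = -12 — same as recorded.
Step 2: x = 11 + (8) = 19, y = -12 + (8) = -4 — exactly as logged.
Step 3: x = 19 + (-3) = 16, y = -4 + (9) = 5 — agrees with the printout.
Step 4: x = 16 + (2) = 18, y = 5 + (-9) = -4 — checks out.
Step 5: x = 18 + (-5) = 13, y = -4 + (-9) = -13 — checks out.
Step 6: x = 13 + (1) = 14, y = -13 + (7) = -6 — a discrepancy with the printout.
First incorrect step: 6; the correct value is y = -6.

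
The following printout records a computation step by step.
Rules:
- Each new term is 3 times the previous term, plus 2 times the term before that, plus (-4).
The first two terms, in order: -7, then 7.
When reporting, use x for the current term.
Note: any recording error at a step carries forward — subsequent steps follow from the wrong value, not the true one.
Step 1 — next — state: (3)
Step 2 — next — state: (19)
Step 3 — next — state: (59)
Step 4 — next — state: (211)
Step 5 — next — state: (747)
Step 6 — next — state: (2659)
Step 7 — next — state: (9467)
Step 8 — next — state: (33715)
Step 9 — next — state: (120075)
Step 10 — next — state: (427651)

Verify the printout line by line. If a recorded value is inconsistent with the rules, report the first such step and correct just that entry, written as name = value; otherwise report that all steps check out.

no error

Recomputing the run from the initial state:
step 1: x = 3
step 2: x = 19
step 3: x = 59
step 4: x = 211
step 5: x = 747
step 6: x = 2659
step 7: x = 9467
step 8: x = 33715
step 9: x = 120075
step 10: x = 427651
This matches the printout at every step.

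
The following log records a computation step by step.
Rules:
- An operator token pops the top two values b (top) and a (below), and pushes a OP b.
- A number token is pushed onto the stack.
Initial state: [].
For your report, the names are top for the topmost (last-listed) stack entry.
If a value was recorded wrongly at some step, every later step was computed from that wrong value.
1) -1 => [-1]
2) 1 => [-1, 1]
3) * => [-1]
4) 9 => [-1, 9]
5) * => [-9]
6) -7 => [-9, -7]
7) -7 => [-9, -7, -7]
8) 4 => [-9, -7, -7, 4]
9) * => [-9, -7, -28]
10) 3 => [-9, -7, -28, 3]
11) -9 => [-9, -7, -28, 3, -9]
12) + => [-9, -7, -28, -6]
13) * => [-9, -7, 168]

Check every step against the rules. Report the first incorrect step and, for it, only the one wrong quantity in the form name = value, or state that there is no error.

Recomputing the run from the initial state:
step 1: [-1]
step 2: [-1, 1]
step 3: [-1]
step 4: [-1, 9]
step 5: [-9]
step 6: [-9, -7]
step 7: [-9, -7, -7]
step 8: [-9, -7, -7, 4]
step 9: [-9, -7, -28]
step 10: [-9, -7, -28, 3]
step 11: [-9, -7, -28, 3, -9]
step 12: [-9, -7, -28, -6]
step 13: [-9, -7, 168]
This matches the log at every step.

no error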